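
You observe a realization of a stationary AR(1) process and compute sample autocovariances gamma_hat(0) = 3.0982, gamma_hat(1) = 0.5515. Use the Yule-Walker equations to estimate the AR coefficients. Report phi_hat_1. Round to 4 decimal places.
\hat\phi_{1} = 0.1780

The Yule-Walker equations for an AR(p) process read, in matrix form,
  Gamma_p phi = r_p,   with   (Gamma_p)_{ij} = gamma(|i - j|),
                       (r_p)_i = gamma(i),   i,j = 1..p.
Substitute the sample gammas (Toeplitz matrix and right-hand side of size 1):
  Gamma_p = [[3.0982]]
  r_p     = [0.5515]
With p = 1 this is the single equation gamma(0) phi_1 = gamma(1):
  phi_hat_1 = gamma(1) / gamma(0) = 0.5515 / 3.0982 = 0.1780.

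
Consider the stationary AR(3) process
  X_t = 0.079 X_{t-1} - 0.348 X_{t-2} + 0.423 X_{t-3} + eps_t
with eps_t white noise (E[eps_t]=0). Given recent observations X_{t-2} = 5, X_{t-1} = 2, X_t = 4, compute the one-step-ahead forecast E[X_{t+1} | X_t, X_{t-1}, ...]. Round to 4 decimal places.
E[X_{t+1} \mid \mathcal F_t] = 1.7350

For an AR(p) model X_t = c + sum_i phi_i X_{t-i} + eps_t, the
one-step-ahead conditional mean is
  E[X_{t+1} | X_t, ...] = c + sum_i phi_i X_{t+1-i}.
Substitute known values:
  E[X_{t+1} | ...] = (0.079) * (4) + (-0.348) * (2) + (0.423) * (5)
                   = 1.7350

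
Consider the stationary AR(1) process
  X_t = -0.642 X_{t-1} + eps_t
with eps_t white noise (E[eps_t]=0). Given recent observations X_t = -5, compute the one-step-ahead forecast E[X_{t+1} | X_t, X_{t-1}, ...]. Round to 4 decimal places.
E[X_{t+1} \mid \mathcal F_t] = 3.2100

For an AR(p) model X_t = c + sum_i phi_i X_{t-i} + eps_t, the
one-step-ahead conditional mean is
  E[X_{t+1} | X_t, ...] = c + sum_i phi_i X_{t+1-i}.
Substitute known values:
  E[X_{t+1} | ...] = (-0.642) * (-5)
                   = 3.2100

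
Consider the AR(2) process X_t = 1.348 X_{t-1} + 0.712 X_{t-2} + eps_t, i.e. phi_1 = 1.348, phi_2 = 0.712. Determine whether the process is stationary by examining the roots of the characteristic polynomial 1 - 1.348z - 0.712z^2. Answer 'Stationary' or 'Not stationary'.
\text{Not stationary}

The AR(p) characteristic polynomial is P(z) = 1 - 1.348z - 0.712z^2.
Stationarity requires all roots to lie outside the unit circle, i.e. |z| > 1 for every root.
Set 1 + (-1.348) z + (-0.712) z^2 = 0, i.e. a z^2 + b z + c = 0 with a = -0.712, b = -1.348, c = 1.
Discriminant D = b^2 - 4ac = (-1.348)^2 - 4*(-0.712)*1 = 1.817104 - (-2.848) = 4.665104.
D >= 0, so the roots are real: z = (-b +/- sqrt(D)) / (2a) = (1.348 +/- 2.159885) / (-1.424).
  z_1 = (1.348 + 2.159885) / (-1.424) = -2.4634,   |z_1| = 2.4634.
  z_2 = (1.348 - 2.159885) / (-1.424) = 0.5701,   |z_2| = 0.5701.
Moduli of all roots: 2.4634, 0.5701.
All moduli strictly greater than 1? No.
Verdict: Not stationary.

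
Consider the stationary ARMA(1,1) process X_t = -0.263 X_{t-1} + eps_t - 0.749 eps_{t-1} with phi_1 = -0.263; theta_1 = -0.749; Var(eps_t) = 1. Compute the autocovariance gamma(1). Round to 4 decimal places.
\gamma(1) = -1.3014

Multiply the model equation by X_{t-k} and take expectations. With theta_0 = psi_0 = 1 and psi_j the MA(infinity) weights, this gives
  gamma(k) - sum_i phi_i gamma(k-i) = c_k,
  c_k = sigma^2 * sum_{j=k..q} theta_j psi_{j-k}   (c_k = 0 for k > q),
using gamma(-m) = gamma(m).
psi-weights needed (psi_j = theta_j + sum_i phi_i psi_{j-i}):
  psi_1 = theta_1 + phi_1 = -0.749 + (-0.263) = -1.012
Right-hand sides:
  c_0 = sigma^2 (1 + theta_1 psi_1) = 1 * (1 + (-0.749)(-1.012)) = 1 * 1.757988 = 1.757988
  c_1 = sigma^2 theta_1 = 1 * (-0.749) = -0.749
  c_2 = 0
Equations for k = 0 and k = 1 (AR order 1):
  gamma(0) = phi_1 gamma(1) + c_0
  gamma(1) = phi_1 gamma(0) + c_1
Substituting the second into the first: gamma(0) (1 - phi_1^2) = c_0 + phi_1 c_1, so
  gamma(0) = (c_0 + phi_1 c_1) / (1 - phi_1^2) = (1.757988 + (-0.263)(-0.749)) / (1 - (-0.263)^2) = 1.954975 / 0.930831 = 2.100247.
  gamma(1) = phi_1 gamma(0) + c_1 = (-0.263)(2.100247) + (-0.749) = -1.301365.
Therefore gamma(1) = -1.3014 (to 4 decimal places).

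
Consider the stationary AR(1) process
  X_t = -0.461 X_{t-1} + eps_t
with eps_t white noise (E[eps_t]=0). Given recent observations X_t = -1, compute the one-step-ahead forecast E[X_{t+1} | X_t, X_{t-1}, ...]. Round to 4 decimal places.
E[X_{t+1} \mid \mathcal F_t] = 0.4610

For an AR(p) model X_t = c + sum_i phi_i X_{t-i} + eps_t, the
one-step-ahead conditional mean is
  E[X_{t+1} | X_t, ...] = c + sum_i phi_i X_{t+1-i}.
Substitute known values:
  E[X_{t+1} | ...] = (-0.461) * (-1)
                   = 0.4610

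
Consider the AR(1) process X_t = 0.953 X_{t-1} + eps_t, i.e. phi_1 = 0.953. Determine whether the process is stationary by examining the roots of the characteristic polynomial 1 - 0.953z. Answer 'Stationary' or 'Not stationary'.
\text{Stationary}

The AR(p) characteristic polynomial is P(z) = 1 - 0.953z.
Stationarity requires all roots to lie outside the unit circle, i.e. |z| > 1 for every root.
This is linear in z: 1 + (-0.953) z = 0  =>  z = -1/(-0.953) = 1.049318,  |z| = 1.049318.
Moduli of all roots: 1.0493.
All moduli strictly greater than 1? Yes.
Verdict: Stationary.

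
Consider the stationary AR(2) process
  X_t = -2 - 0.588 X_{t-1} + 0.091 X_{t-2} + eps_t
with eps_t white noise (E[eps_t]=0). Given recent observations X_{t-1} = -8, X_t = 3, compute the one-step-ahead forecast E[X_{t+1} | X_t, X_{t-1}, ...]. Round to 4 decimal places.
E[X_{t+1} \mid \mathcal F_t] = -4.4920

For an AR(p) model X_t = c + sum_i phi_i X_{t-i} + eps_t, the
one-step-ahead conditional mean is
  E[X_{t+1} | X_t, ...] = c + sum_i phi_i X_{t+1-i}.
Substitute known values:
  E[X_{t+1} | ...] = -2 + (-0.588) * (3) + (0.091) * (-8)
                   = -4.4920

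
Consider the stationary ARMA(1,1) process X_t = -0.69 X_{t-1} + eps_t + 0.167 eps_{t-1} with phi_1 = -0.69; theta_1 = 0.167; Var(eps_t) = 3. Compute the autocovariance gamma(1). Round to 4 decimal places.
\gamma(1) = -2.6498

Multiply the model equation by X_{t-k} and take expectations. With theta_0 = psi_0 = 1 and psi_j the MA(infinity) weights, this gives
  gamma(k) - sum_i phi_i gamma(k-i) = c_k,
  c_k = sigma^2 * sum_{j=k..q} theta_j psi_{j-k}   (c_k = 0 for k > q),
using gamma(-m) = gamma(m).
psi-weights needed (psi_j = theta_j + sum_i phi_i psi_{j-i}):
  psi_1 = theta_1 + phi_1 = 0.167 + (-0.69) = -0.523
Right-hand sides:
  c_0 = sigma^2 (1 + theta_1 psi_1) = 3 * (1 + (0.167)(-0.523)) = 3 * 0.912659 = 2.737977
  c_1 = sigma^2 theta_1 = 3 * (0.167) = 0.501
  c_2 = 0
Equations for k = 0 and k = 1 (AR order 1):
  gamma(0) = phi_1 gamma(1) + c_0
  gamma(1) = phi_1 gamma(0) + c_1
Substituting the second into the first: gamma(0) (1 - phi_1^2) = c_0 + phi_1 c_1, so
  gamma(0) = (c_0 + phi_1 c_1) / (1 - phi_1^2) = (2.737977 + (-0.69)(0.501)) / (1 - (-0.69)^2) = 2.392287 / 0.5239 = 4.566305.
  gamma(1) = phi_1 gamma(0) + c_1 = (-0.69)(4.566305) + (0.501) = -2.64975.
Therefore gamma(1) = -2.6498 (to 4 decimal places).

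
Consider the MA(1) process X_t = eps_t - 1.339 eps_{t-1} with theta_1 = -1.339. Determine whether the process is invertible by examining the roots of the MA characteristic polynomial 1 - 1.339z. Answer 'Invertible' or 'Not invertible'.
\text{Not invertible}

The MA(q) characteristic polynomial is P(z) = 1 - 1.339z.
Invertibility requires all roots to lie outside the unit circle, i.e. |z| > 1 for every root.
This is linear in z: 1 + (-1.339) z = 0  =>  z = -1/(-1.339) = 0.746826,  |z| = 0.746826.
Moduli of all roots: 0.7468.
All moduli strictly greater than 1? No.
Verdict: Not invertible.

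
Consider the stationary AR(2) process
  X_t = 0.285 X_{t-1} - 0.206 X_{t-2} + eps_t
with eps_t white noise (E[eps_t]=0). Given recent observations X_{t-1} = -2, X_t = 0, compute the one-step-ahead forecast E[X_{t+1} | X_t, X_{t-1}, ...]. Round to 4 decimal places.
E[X_{t+1} \mid \mathcal F_t] = 0.4120

For an AR(p) model X_t = c + sum_i phi_i X_{t-i} + eps_t, the
one-step-ahead conditional mean is
  E[X_{t+1} | X_t, ...] = c + sum_i phi_i X_{t+1-i}.
Substitute known values:
  E[X_{t+1} | ...] = (0.285) * (0) + (-0.206) * (-2)
                   = 0.4120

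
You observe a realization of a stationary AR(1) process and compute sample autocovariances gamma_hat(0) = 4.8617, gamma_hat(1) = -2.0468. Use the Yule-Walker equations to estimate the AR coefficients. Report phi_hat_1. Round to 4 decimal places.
\hat\phi_{1} = -0.4210

The Yule-Walker equations for an AR(p) process read, in matrix form,
  Gamma_p phi = r_p,   with   (Gamma_p)_{ij} = gamma(|i - j|),
                       (r_p)_i = gamma(i),   i,j = 1..p.
Substitute the sample gammas (Toeplitz matrix and right-hand side of size 1):
  Gamma_p = [[4.8617]]
  r_p     = [-2.0468]
With p = 1 this is the single equation gamma(0) phi_1 = gamma(1):
  phi_hat_1 = gamma(1) / gamma(0) = -2.0468 / 4.8617 = -0.4210.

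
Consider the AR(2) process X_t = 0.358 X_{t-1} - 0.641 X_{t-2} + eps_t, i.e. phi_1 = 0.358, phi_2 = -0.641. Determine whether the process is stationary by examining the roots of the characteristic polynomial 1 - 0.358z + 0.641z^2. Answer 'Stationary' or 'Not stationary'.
\text{Stationary}

The AR(p) characteristic polynomial is P(z) = 1 - 0.358z + 0.641z^2.
Stationarity requires all roots to lie outside the unit circle, i.e. |z| > 1 for every root.
Set 1 + (-0.358) z + (0.641) z^2 = 0, i.e. a z^2 + b z + c = 0 with a = 0.641, b = -0.358, c = 1.
Discriminant D = b^2 - 4ac = (-0.358)^2 - 4*(0.641)*1 = 0.128164 - (2.564) = -2.435836.
D < 0, so the roots are the complex-conjugate pair z = (-b +/- i sqrt(-D)) / (2a) = 0.2793 +/- 1.2174i.
For a conjugate pair |z|^2 = z * conj(z) = (product of roots) = c/a = 1/(0.641) = 1.560062, so |z| = sqrt(1.560062) = 1.249 for both roots.
Moduli of all roots: 1.2490, 1.2490.
All moduli strictly greater than 1? Yes.
Verdict: Stationary.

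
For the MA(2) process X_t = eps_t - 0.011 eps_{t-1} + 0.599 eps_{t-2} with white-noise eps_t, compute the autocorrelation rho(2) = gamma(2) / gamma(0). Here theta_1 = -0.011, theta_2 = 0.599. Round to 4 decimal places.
\rho(2) = 0.4408

For an MA(q) process with theta_0 = 1, the autocovariance is
  gamma(k) = sigma^2 * sum_{i=0..q-k} theta_i * theta_{i+k},
and rho(k) = gamma(k) / gamma(0). Sigma^2 cancels.
  numerator   = (1)*(0.599) = 0.599.
  denominator = (1)^2 + (-0.011)^2 + (0.599)^2 = 1.358922.
  rho(2) = 0.599 / 1.358922 = 0.4408.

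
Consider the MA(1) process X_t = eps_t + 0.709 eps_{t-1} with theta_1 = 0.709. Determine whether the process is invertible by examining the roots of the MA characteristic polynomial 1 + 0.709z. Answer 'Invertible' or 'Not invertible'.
\text{Invertible}

The MA(q) characteristic polynomial is P(z) = 1 + 0.709z.
Invertibility requires all roots to lie outside the unit circle, i.e. |z| > 1 for every root.
This is linear in z: 1 + (0.709) z = 0  =>  z = -1/(0.709) = -1.410437,  |z| = 1.410437.
Moduli of all roots: 1.4104.
All moduli strictly greater than 1? Yes.
Verdict: Invertible.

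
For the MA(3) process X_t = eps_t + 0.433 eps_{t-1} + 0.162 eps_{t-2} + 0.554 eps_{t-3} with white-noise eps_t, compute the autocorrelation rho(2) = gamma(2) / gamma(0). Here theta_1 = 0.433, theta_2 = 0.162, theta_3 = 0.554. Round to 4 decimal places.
\rho(2) = 0.2643

For an MA(q) process with theta_0 = 1, the autocovariance is
  gamma(k) = sigma^2 * sum_{i=0..q-k} theta_i * theta_{i+k},
and rho(k) = gamma(k) / gamma(0). Sigma^2 cancels.
  numerator   = (1)*(0.162) + (0.433)*(0.554) = 0.401882.
  denominator = (1)^2 + (0.433)^2 + (0.162)^2 + (0.554)^2 = 1.520649.
  rho(2) = 0.401882 / 1.520649 = 0.2643.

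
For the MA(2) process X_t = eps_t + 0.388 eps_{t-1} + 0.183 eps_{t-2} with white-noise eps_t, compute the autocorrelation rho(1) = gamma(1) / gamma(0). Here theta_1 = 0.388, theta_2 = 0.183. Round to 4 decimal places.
\rho(1) = 0.3877

For an MA(q) process with theta_0 = 1, the autocovariance is
  gamma(k) = sigma^2 * sum_{i=0..q-k} theta_i * theta_{i+k},
and rho(k) = gamma(k) / gamma(0). Sigma^2 cancels.
  numerator   = (1)*(0.388) + (0.388)*(0.183) = 0.459004.
  denominator = (1)^2 + (0.388)^2 + (0.183)^2 = 1.184033.
  rho(1) = 0.459004 / 1.184033 = 0.3877.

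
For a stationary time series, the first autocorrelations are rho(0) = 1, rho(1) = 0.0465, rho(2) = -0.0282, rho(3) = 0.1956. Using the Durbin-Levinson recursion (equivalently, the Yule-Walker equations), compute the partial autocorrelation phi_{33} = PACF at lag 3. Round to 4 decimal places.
\phi_{33} = 0.1990

The PACF at lag k is phi_{kk}, the last component of the solution
to the Yule-Walker system G_k phi = r_k where
  (G_k)_{ij} = rho(|i - j|), (r_k)_i = rho(i), i,j = 1..k.
Equivalently, Durbin-Levinson gives phi_{kk} iteratively:
  phi_{11} = rho(1)
  phi_{kk} = [rho(k) - sum_{j=1..k-1} phi_{k-1,j} rho(k-j)]
            / [1 - sum_{j=1..k-1} phi_{k-1,j} rho(j)],
  phi_{k,j} = phi_{k-1,j} - phi_{kk} phi_{k-1,k-j},  j = 1..k-1.
Step k = 1:
  phi_11 = rho(1) = 0.0465.
Step k = 2:
  phi_22 = [rho(2) - phi_11 rho(1)] / [1 - phi_11 rho(1)] = [-0.0282 - (0.0465)(0.0465)] / [1 - (0.0465)(0.0465)]
         = -0.03036225 / 0.99783775 = -0.030428.
  Update: phi_21 = phi_11 - phi_22 phi_11 = 0.0465 - (-0.030428)(0.0465) = 0.047915.
Step k = 3:
  phi_33 = [rho(3) - phi_21 rho(2) - phi_22 rho(1)] / [1 - phi_21 rho(1) - phi_22 rho(2)]
    numerator   = 0.1956 - (0.047915)(-0.0282) - (-0.030428)(0.0465) = 0.1983661
    denominator = 1 - (0.047915)(0.0465) - (-0.030428)(-0.0282) = 0.99691389
  phi_33 = 0.1983661 / 0.99691389 = 0.199.
Therefore phi_{33} = 0.1990.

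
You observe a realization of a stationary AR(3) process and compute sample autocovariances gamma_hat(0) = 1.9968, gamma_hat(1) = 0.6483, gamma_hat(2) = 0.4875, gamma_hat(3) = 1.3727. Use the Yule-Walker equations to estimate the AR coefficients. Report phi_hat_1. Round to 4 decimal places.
\hat\phi_{1} = 0.1731

The Yule-Walker equations for an AR(p) process read, in matrix form,
  Gamma_p phi = r_p,   with   (Gamma_p)_{ij} = gamma(|i - j|),
                       (r_p)_i = gamma(i),   i,j = 1..p.
Substitute the sample gammas (Toeplitz matrix and right-hand side of size 3):
  Gamma_p = [[1.9968, 0.6483, 0.4875], [0.6483, 1.9968, 0.6483], [0.4875, 0.6483, 1.9968]]
  r_p     = [0.6483, 0.4875, 1.3727]
Written out (R1..R3):
  (R1) 1.9968 phi_1 + 0.6483 phi_2 + 0.4875 phi_3 = 0.6483
  (R2) 0.6483 phi_1 + 1.9968 phi_2 + 0.6483 phi_3 = 0.4875
  (R3) 0.4875 phi_1 + 0.6483 phi_2 + 1.9968 phi_3 = 1.3727
Gaussian elimination:
  R2 <- R2 - (0.6483/1.9968) R1 = R2 - (0.324669) R1:  1.786317 phi_2 + 0.490024 phi_3 = 0.277017
  R3 <- R3 - (0.4875/1.9968) R1 = R3 - (0.244141) R1:  0.490024 phi_2 + 1.877781 phi_3 = 1.214424
  R3 <- R3 - (0.490024/1.786317) R2 = R3 - (0.274321) R2:  1.743358 phi_3 = 1.138432
Back-substitution:
  phi_hat_3 = 1.138432 / 1.743358 = 0.653011
  phi_hat_2 = (0.277017 - (0.490024)(0.653011)) / 1.786317 = -0.024057
  phi_hat_1 = (0.6483 - (0.6483)(-0.024057) - (0.4875)(0.653011)) / 1.9968 = 0.173054
So phi_hat = [0.1731, -0.0241, 0.6530].
Therefore phi_hat_1 = 0.1731.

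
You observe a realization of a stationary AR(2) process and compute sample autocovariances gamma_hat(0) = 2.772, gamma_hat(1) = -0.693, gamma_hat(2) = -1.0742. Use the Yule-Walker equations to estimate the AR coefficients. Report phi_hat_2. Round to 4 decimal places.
\hat\phi_{2} = -0.4800

The Yule-Walker equations for an AR(p) process read, in matrix form,
  Gamma_p phi = r_p,   with   (Gamma_p)_{ij} = gamma(|i - j|),
                       (r_p)_i = gamma(i),   i,j = 1..p.
Substitute the sample gammas (Toeplitz matrix and right-hand side of size 2):
  Gamma_p = [[2.772, -0.693], [-0.693, 2.772]]
  r_p     = [-0.693, -1.0742]
Written out:
  2.772 phi_1 - 0.693 phi_2 = -0.693
  -0.693 phi_1 + 2.772 phi_2 = -1.0742
Solve by Cramer's rule:
  det = gamma(0)^2 - gamma(1)^2 = (2.772)^2 - (-0.693)^2 = 7.683984 - 0.480249 = 7.203735
  phi_hat_1 = [gamma(1) gamma(0) - gamma(1) gamma(2)] / det = [(-0.693)(2.772) - (-0.693)(-1.0742)] / 7.203735 = -2.6654166 / 7.203735 = -0.37
  phi_hat_2 = [gamma(0) gamma(2) - gamma(1)^2] / det = [(2.772)(-1.0742) - (-0.693)^2] / 7.203735 = -3.4579314 / 7.203735 = -0.48
So phi_hat = [-0.3700, -0.4800].
Therefore phi_hat_2 = -0.4800.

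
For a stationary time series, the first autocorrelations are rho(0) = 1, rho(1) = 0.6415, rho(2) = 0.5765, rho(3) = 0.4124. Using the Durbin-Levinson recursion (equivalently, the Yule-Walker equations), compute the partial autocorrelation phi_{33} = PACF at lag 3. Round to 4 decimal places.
\phi_{33} = -0.0619

The PACF at lag k is phi_{kk}, the last component of the solution
to the Yule-Walker system G_k phi = r_k where
  (G_k)_{ij} = rho(|i - j|), (r_k)_i = rho(i), i,j = 1..k.
Equivalently, Durbin-Levinson gives phi_{kk} iteratively:
  phi_{11} = rho(1)
  phi_{kk} = [rho(k) - sum_{j=1..k-1} phi_{k-1,j} rho(k-j)]
            / [1 - sum_{j=1..k-1} phi_{k-1,j} rho(j)],
  phi_{k,j} = phi_{k-1,j} - phi_{kk} phi_{k-1,k-j},  j = 1..k-1.
Step k = 1:
  phi_11 = rho(1) = 0.6415.
Step k = 2:
  phi_22 = [rho(2) - phi_11 rho(1)] / [1 - phi_11 rho(1)] = [0.5765 - (0.6415)(0.6415)] / [1 - (0.6415)(0.6415)]
         = 0.16497775 / 0.58847775 = 0.280347.
  Update: phi_21 = phi_11 - phi_22 phi_11 = 0.6415 - (0.280347)(0.6415) = 0.461658.
Step k = 3:
  phi_33 = [rho(3) - phi_21 rho(2) - phi_22 rho(1)] / [1 - phi_21 rho(1) - phi_22 rho(2)]
    numerator   = 0.4124 - (0.461658)(0.5765) - (0.280347)(0.6415) = -0.03358799
    denominator = 1 - (0.461658)(0.6415) - (0.280347)(0.5765) = 0.54222679
  phi_33 = -0.03358799 / 0.54222679 = -0.0619.
Therefore phi_{33} = -0.0619.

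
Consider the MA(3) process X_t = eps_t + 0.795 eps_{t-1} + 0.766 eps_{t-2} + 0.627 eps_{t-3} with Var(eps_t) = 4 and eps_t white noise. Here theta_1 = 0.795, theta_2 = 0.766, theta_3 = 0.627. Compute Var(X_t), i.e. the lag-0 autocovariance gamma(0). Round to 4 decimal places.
\gamma(0) = 10.4476

For an MA(q) process X_t = eps_t + sum_i theta_i eps_{t-i} with
Var(eps_t) = sigma^2, the variance is
  gamma(0) = sigma^2 * (1 + sum_i theta_i^2).
  sum_i theta_i^2 = (0.795)^2 + (0.766)^2 + (0.627)^2 = 0.632025 + 0.586756 + 0.393129 = 1.61191.
  gamma(0) = 4 * (1 + 1.61191) = 4 * 2.61191 = 10.44764, which rounds to 10.4476.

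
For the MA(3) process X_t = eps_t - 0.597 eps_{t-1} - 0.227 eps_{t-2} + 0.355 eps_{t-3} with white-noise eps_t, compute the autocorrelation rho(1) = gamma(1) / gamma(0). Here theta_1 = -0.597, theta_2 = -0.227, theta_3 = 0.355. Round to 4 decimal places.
\rho(1) = -0.3534

For an MA(q) process with theta_0 = 1, the autocovariance is
  gamma(k) = sigma^2 * sum_{i=0..q-k} theta_i * theta_{i+k},
and rho(k) = gamma(k) / gamma(0). Sigma^2 cancels.
  numerator   = (1)*(-0.597) + (-0.597)*(-0.227) + (-0.227)*(0.355) = -0.542066.
  denominator = (1)^2 + (-0.597)^2 + (-0.227)^2 + (0.355)^2 = 1.533963.
  rho(1) = -0.542066 / 1.533963 = -0.3534.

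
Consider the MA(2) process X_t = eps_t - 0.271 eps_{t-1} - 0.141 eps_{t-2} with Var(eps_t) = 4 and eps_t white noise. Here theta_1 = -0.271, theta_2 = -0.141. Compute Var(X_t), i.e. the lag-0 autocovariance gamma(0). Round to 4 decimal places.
\gamma(0) = 4.3733

For an MA(q) process X_t = eps_t + sum_i theta_i eps_{t-i} with
Var(eps_t) = sigma^2, the variance is
  gamma(0) = sigma^2 * (1 + sum_i theta_i^2).
  sum_i theta_i^2 = (-0.271)^2 + (-0.141)^2 = 0.073441 + 0.019881 = 0.093322.
  gamma(0) = 4 * (1 + 0.093322) = 4 * 1.093322 = 4.373288, which rounds to 4.3733.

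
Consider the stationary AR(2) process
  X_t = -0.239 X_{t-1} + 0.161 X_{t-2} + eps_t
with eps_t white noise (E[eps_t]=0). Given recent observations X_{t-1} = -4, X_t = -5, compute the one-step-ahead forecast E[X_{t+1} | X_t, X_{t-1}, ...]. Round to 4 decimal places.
E[X_{t+1} \mid \mathcal F_t] = 0.5510

For an AR(p) model X_t = c + sum_i phi_i X_{t-i} + eps_t, the
one-step-ahead conditional mean is
  E[X_{t+1} | X_t, ...] = c + sum_i phi_i X_{t+1-i}.
Substitute known values:
  E[X_{t+1} | ...] = (-0.239) * (-5) + (0.161) * (-4)
                   = 0.5510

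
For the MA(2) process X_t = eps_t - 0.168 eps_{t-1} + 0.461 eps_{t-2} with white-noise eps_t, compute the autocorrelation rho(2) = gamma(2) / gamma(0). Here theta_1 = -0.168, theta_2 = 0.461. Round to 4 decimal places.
\rho(2) = 0.3716

For an MA(q) process with theta_0 = 1, the autocovariance is
  gamma(k) = sigma^2 * sum_{i=0..q-k} theta_i * theta_{i+k},
and rho(k) = gamma(k) / gamma(0). Sigma^2 cancels.
  numerator   = (1)*(0.461) = 0.461.
  denominator = (1)^2 + (-0.168)^2 + (0.461)^2 = 1.240745.
  rho(2) = 0.461 / 1.240745 = 0.3716.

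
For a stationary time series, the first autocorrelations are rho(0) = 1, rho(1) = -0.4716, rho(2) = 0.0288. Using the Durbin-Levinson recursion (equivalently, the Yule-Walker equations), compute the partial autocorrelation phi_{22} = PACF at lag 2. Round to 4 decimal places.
\phi_{22} = -0.2490

The PACF at lag k is phi_{kk}, the last component of the solution
to the Yule-Walker system G_k phi = r_k where
  (G_k)_{ij} = rho(|i - j|), (r_k)_i = rho(i), i,j = 1..k.
Equivalently, Durbin-Levinson gives phi_{kk} iteratively:
  phi_{11} = rho(1)
  phi_{kk} = [rho(k) - sum_{j=1..k-1} phi_{k-1,j} rho(k-j)]
            / [1 - sum_{j=1..k-1} phi_{k-1,j} rho(j)],
  phi_{k,j} = phi_{k-1,j} - phi_{kk} phi_{k-1,k-j},  j = 1..k-1.
Step k = 1:
  phi_11 = rho(1) = -0.4716.
Step k = 2:
  phi_22 = [rho(2) - phi_11 rho(1)] / [1 - phi_11 rho(1)] = [0.0288 - (-0.4716)(-0.4716)] / [1 - (-0.4716)(-0.4716)]
         = -0.19360656 / 0.77759344 = -0.249.
Therefore phi_{22} = -0.2490.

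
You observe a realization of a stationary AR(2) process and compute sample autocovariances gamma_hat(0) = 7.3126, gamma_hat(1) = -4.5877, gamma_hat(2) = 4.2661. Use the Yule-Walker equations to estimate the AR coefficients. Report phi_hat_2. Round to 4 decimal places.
\hat\phi_{2} = 0.3130

The Yule-Walker equations for an AR(p) process read, in matrix form,
  Gamma_p phi = r_p,   with   (Gamma_p)_{ij} = gamma(|i - j|),
                       (r_p)_i = gamma(i),   i,j = 1..p.
Substitute the sample gammas (Toeplitz matrix and right-hand side of size 2):
  Gamma_p = [[7.3126, -4.5877], [-4.5877, 7.3126]]
  r_p     = [-4.5877, 4.2661]
Written out:
  7.3126 phi_1 - 4.5877 phi_2 = -4.5877
  -4.5877 phi_1 + 7.3126 phi_2 = 4.2661
Solve by Cramer's rule:
  det = gamma(0)^2 - gamma(1)^2 = (7.3126)^2 - (-4.5877)^2 = 53.47411876 - 21.04699129 = 32.42712747
  phi_hat_1 = [gamma(1) gamma(0) - gamma(1) gamma(2)] / det = [(-4.5877)(7.3126) - (-4.5877)(4.2661)] / 32.42712747 = -13.97642805 / 32.42712747 = -0.431
  phi_hat_2 = [gamma(0) gamma(2) - gamma(1)^2] / det = [(7.3126)(4.2661) - (-4.5877)^2] / 32.42712747 = 10.14929157 / 32.42712747 = 0.313
So phi_hat = [-0.4310, 0.3130].
Therefore phi_hat_2 = 0.3130.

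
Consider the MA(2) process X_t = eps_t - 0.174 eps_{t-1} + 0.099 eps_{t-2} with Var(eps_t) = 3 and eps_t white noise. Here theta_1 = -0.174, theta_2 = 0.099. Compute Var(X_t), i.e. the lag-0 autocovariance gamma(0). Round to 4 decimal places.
\gamma(0) = 3.1202

For an MA(q) process X_t = eps_t + sum_i theta_i eps_{t-i} with
Var(eps_t) = sigma^2, the variance is
  gamma(0) = sigma^2 * (1 + sum_i theta_i^2).
  sum_i theta_i^2 = (-0.174)^2 + (0.099)^2 = 0.030276 + 0.009801 = 0.040077.
  gamma(0) = 3 * (1 + 0.040077) = 3 * 1.040077 = 3.120231, which rounds to 3.1202.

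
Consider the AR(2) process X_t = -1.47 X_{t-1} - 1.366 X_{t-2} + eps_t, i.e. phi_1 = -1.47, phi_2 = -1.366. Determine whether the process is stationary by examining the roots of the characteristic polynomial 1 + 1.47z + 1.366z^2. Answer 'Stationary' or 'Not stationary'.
\text{Not stationary}

The AR(p) characteristic polynomial is P(z) = 1 + 1.47z + 1.366z^2.
Stationarity requires all roots to lie outside the unit circle, i.e. |z| > 1 for every root.
Set 1 + (1.47) z + (1.366) z^2 = 0, i.e. a z^2 + b z + c = 0 with a = 1.366, b = 1.47, c = 1.
Discriminant D = b^2 - 4ac = (1.47)^2 - 4*(1.366)*1 = 2.1609 - (5.464) = -3.3031.
D < 0, so the roots are the complex-conjugate pair z = (-b +/- i sqrt(-D)) / (2a) = -0.5381 +/- 0.6652i.
For a conjugate pair |z|^2 = z * conj(z) = (product of roots) = c/a = 1/(1.366) = 0.732064, so |z| = sqrt(0.732064) = 0.8556 for both roots.
Moduli of all roots: 0.8556, 0.8556.
All moduli strictly greater than 1? No.
Verdict: Not stationary.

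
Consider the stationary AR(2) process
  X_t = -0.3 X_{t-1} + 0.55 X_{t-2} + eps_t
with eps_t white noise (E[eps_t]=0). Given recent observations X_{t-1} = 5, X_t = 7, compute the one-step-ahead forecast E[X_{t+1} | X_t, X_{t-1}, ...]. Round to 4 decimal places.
E[X_{t+1} \mid \mathcal F_t] = 0.6500

For an AR(p) model X_t = c + sum_i phi_i X_{t-i} + eps_t, the
one-step-ahead conditional mean is
  E[X_{t+1} | X_t, ...] = c + sum_i phi_i X_{t+1-i}.
Substitute known values:
  E[X_{t+1} | ...] = (-0.3) * (7) + (0.55) * (5)
                   = 0.6500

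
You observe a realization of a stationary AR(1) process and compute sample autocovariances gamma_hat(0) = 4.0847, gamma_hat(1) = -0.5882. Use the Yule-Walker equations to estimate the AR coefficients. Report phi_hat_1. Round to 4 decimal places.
\hat\phi_{1} = -0.1440

The Yule-Walker equations for an AR(p) process read, in matrix form,
  Gamma_p phi = r_p,   with   (Gamma_p)_{ij} = gamma(|i - j|),
                       (r_p)_i = gamma(i),   i,j = 1..p.
Substitute the sample gammas (Toeplitz matrix and right-hand side of size 1):
  Gamma_p = [[4.0847]]
  r_p     = [-0.5882]
With p = 1 this is the single equation gamma(0) phi_1 = gamma(1):
  phi_hat_1 = gamma(1) / gamma(0) = -0.5882 / 4.0847 = -0.1440.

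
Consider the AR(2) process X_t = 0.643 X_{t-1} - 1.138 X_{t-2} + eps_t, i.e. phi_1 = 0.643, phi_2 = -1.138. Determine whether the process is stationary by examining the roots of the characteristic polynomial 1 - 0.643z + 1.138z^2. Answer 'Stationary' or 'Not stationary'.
\text{Not stationary}

The AR(p) characteristic polynomial is P(z) = 1 - 0.643z + 1.138z^2.
Stationarity requires all roots to lie outside the unit circle, i.e. |z| > 1 for every root.
Set 1 + (-0.643) z + (1.138) z^2 = 0, i.e. a z^2 + b z + c = 0 with a = 1.138, b = -0.643, c = 1.
Discriminant D = b^2 - 4ac = (-0.643)^2 - 4*(1.138)*1 = 0.413449 - (4.552) = -4.138551.
D < 0, so the roots are the complex-conjugate pair z = (-b +/- i sqrt(-D)) / (2a) = 0.2825 +/- 0.8938i.
For a conjugate pair |z|^2 = z * conj(z) = (product of roots) = c/a = 1/(1.138) = 0.878735, so |z| = sqrt(0.878735) = 0.9374 for both roots.
Moduli of all roots: 0.9374, 0.9374.
All moduli strictly greater than 1? No.
Verdict: Not stationary.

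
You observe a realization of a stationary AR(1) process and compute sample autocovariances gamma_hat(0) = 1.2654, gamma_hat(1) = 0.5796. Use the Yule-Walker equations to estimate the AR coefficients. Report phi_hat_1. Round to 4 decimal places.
\hat\phi_{1} = 0.4580

The Yule-Walker equations for an AR(p) process read, in matrix form,
  Gamma_p phi = r_p,   with   (Gamma_p)_{ij} = gamma(|i - j|),
                       (r_p)_i = gamma(i),   i,j = 1..p.
Substitute the sample gammas (Toeplitz matrix and right-hand side of size 1):
  Gamma_p = [[1.2654]]
  r_p     = [0.5796]
With p = 1 this is the single equation gamma(0) phi_1 = gamma(1):
  phi_hat_1 = gamma(1) / gamma(0) = 0.5796 / 1.2654 = 0.4580.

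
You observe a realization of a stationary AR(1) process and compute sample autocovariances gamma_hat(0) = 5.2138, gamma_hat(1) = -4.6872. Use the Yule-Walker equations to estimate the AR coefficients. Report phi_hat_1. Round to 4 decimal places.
\hat\phi_{1} = -0.8990

The Yule-Walker equations for an AR(p) process read, in matrix form,
  Gamma_p phi = r_p,   with   (Gamma_p)_{ij} = gamma(|i - j|),
                       (r_p)_i = gamma(i),   i,j = 1..p.
Substitute the sample gammas (Toeplitz matrix and right-hand side of size 1):
  Gamma_p = [[5.2138]]
  r_p     = [-4.6872]
With p = 1 this is the single equation gamma(0) phi_1 = gamma(1):
  phi_hat_1 = gamma(1) / gamma(0) = -4.6872 / 5.2138 = -0.8990.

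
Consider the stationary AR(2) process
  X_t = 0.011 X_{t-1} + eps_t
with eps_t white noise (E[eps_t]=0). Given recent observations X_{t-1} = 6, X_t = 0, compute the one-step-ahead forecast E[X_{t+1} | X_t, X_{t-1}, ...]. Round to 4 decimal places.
E[X_{t+1} \mid \mathcal F_t] = 0.0000

For an AR(p) model X_t = c + sum_i phi_i X_{t-i} + eps_t, the
one-step-ahead conditional mean is
  E[X_{t+1} | X_t, ...] = c + sum_i phi_i X_{t+1-i}.
Substitute known values:
  E[X_{t+1} | ...] = (0.011) * (0) + (0) * (6)
                   = 0.0000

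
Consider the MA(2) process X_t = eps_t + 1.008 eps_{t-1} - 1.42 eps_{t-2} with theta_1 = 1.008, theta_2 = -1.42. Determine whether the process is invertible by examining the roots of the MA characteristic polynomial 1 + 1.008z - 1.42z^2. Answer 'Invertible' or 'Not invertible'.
\text{Not invertible}

The MA(q) characteristic polynomial is P(z) = 1 + 1.008z - 1.42z^2.
Invertibility requires all roots to lie outside the unit circle, i.e. |z| > 1 for every root.
Set 1 + (1.008) z + (-1.42) z^2 = 0, i.e. a z^2 + b z + c = 0 with a = -1.42, b = 1.008, c = 1.
Discriminant D = b^2 - 4ac = (1.008)^2 - 4*(-1.42)*1 = 1.016064 - (-5.68) = 6.696064.
D >= 0, so the roots are real: z = (-b +/- sqrt(D)) / (2a) = (-1.008 +/- 2.587675) / (-2.84).
  z_1 = (-1.008 + 2.587675) / (-2.84) = -0.5562,   |z_1| = 0.5562.
  z_2 = (-1.008 - 2.587675) / (-2.84) = 1.2661,   |z_2| = 1.2661.
Moduli of all roots: 0.5562, 1.2661.
All moduli strictly greater than 1? No.
Verdict: Not invertible.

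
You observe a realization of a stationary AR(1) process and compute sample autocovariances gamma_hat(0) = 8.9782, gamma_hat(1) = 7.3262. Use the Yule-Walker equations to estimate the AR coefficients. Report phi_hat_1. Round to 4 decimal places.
\hat\phi_{1} = 0.8160

The Yule-Walker equations for an AR(p) process read, in matrix form,
  Gamma_p phi = r_p,   with   (Gamma_p)_{ij} = gamma(|i - j|),
                       (r_p)_i = gamma(i),   i,j = 1..p.
Substitute the sample gammas (Toeplitz matrix and right-hand side of size 1):
  Gamma_p = [[8.9782]]
  r_p     = [7.3262]
With p = 1 this is the single equation gamma(0) phi_1 = gamma(1):
  phi_hat_1 = gamma(1) / gamma(0) = 7.3262 / 8.9782 = 0.8160.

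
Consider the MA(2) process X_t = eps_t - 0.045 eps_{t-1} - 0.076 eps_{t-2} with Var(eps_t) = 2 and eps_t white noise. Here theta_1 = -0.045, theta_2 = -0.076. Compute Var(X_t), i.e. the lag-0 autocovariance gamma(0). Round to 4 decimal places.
\gamma(0) = 2.0156

For an MA(q) process X_t = eps_t + sum_i theta_i eps_{t-i} with
Var(eps_t) = sigma^2, the variance is
  gamma(0) = sigma^2 * (1 + sum_i theta_i^2).
  sum_i theta_i^2 = (-0.045)^2 + (-0.076)^2 = 0.002025 + 0.005776 = 0.007801.
  gamma(0) = 2 * (1 + 0.007801) = 2 * 1.007801 = 2.015602, which rounds to 2.0156.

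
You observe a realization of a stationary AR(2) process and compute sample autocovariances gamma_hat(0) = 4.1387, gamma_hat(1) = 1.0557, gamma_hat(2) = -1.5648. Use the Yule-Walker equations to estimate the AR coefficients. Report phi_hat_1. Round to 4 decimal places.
\hat\phi_{1} = 0.3760

The Yule-Walker equations for an AR(p) process read, in matrix form,
  Gamma_p phi = r_p,   with   (Gamma_p)_{ij} = gamma(|i - j|),
                       (r_p)_i = gamma(i),   i,j = 1..p.
Substitute the sample gammas (Toeplitz matrix and right-hand side of size 2):
  Gamma_p = [[4.1387, 1.0557], [1.0557, 4.1387]]
  r_p     = [1.0557, -1.5648]
Written out:
  4.1387 phi_1 + 1.0557 phi_2 = 1.0557
  1.0557 phi_1 + 4.1387 phi_2 = -1.5648
Solve by Cramer's rule:
  det = gamma(0)^2 - gamma(1)^2 = (4.1387)^2 - (1.0557)^2 = 17.12883769 - 1.11450249 = 16.0143352
  phi_hat_1 = [gamma(1) gamma(0) - gamma(1) gamma(2)] / det = [(1.0557)(4.1387) - (1.0557)(-1.5648)] / 16.0143352 = 6.02118495 / 16.0143352 = 0.376
  phi_hat_2 = [gamma(0) gamma(2) - gamma(1)^2] / det = [(4.1387)(-1.5648) - (1.0557)^2] / 16.0143352 = -7.59074025 / 16.0143352 = -0.474
So phi_hat = [0.3760, -0.4740].
Therefore phi_hat_1 = 0.3760.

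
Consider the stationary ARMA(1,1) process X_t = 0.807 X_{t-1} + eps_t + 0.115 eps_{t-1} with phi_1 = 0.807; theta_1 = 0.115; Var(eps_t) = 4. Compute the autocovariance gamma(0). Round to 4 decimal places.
\gamma(0) = 13.7500

Multiply the model equation by X_{t-k} and take expectations. With theta_0 = psi_0 = 1 and psi_j the MA(infinity) weights, this gives
  gamma(k) - sum_i phi_i gamma(k-i) = c_k,
  c_k = sigma^2 * sum_{j=k..q} theta_j psi_{j-k}   (c_k = 0 for k > q),
using gamma(-m) = gamma(m).
psi-weights needed (psi_j = theta_j + sum_i phi_i psi_{j-i}):
  psi_1 = theta_1 + phi_1 = 0.115 + (0.807) = 0.922
Right-hand sides:
  c_0 = sigma^2 (1 + theta_1 psi_1) = 4 * (1 + (0.115)(0.922)) = 4 * 1.10603 = 4.42412
  c_1 = sigma^2 theta_1 = 4 * (0.115) = 0.46
  c_2 = 0
Equations for k = 0 and k = 1 (AR order 1):
  gamma(0) = phi_1 gamma(1) + c_0
  gamma(1) = phi_1 gamma(0) + c_1
Substituting the second into the first: gamma(0) (1 - phi_1^2) = c_0 + phi_1 c_1, so
  gamma(0) = (c_0 + phi_1 c_1) / (1 - phi_1^2) = (4.42412 + (0.807)(0.46)) / (1 - (0.807)^2) = 4.79534 / 0.348751 = 13.750039.
Therefore gamma(0) = 13.7500 (to 4 decimal places).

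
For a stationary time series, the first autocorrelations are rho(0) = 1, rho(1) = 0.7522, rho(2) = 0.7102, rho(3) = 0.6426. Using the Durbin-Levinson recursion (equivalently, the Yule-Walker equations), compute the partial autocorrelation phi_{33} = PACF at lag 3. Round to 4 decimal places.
\phi_{33} = 0.0929

The PACF at lag k is phi_{kk}, the last component of the solution
to the Yule-Walker system G_k phi = r_k where
  (G_k)_{ij} = rho(|i - j|), (r_k)_i = rho(i), i,j = 1..k.
Equivalently, Durbin-Levinson gives phi_{kk} iteratively:
  phi_{11} = rho(1)
  phi_{kk} = [rho(k) - sum_{j=1..k-1} phi_{k-1,j} rho(k-j)]
            / [1 - sum_{j=1..k-1} phi_{k-1,j} rho(j)],
  phi_{k,j} = phi_{k-1,j} - phi_{kk} phi_{k-1,k-j},  j = 1..k-1.
Step k = 1:
  phi_11 = rho(1) = 0.7522.
Step k = 2:
  phi_22 = [rho(2) - phi_11 rho(1)] / [1 - phi_11 rho(1)] = [0.7102 - (0.7522)(0.7522)] / [1 - (0.7522)(0.7522)]
         = 0.14439516 / 0.43419516 = 0.332558.
  Update: phi_21 = phi_11 - phi_22 phi_11 = 0.7522 - (0.332558)(0.7522) = 0.50205.
Step k = 3:
  phi_33 = [rho(3) - phi_21 rho(2) - phi_22 rho(1)] / [1 - phi_21 rho(1) - phi_22 rho(2)]
    numerator   = 0.6426 - (0.50205)(0.7102) - (0.332558)(0.7522) = 0.03589401
    denominator = 1 - (0.50205)(0.7522) - (0.332558)(0.7102) = 0.38617537
  phi_33 = 0.03589401 / 0.38617537 = 0.0929.
Therefore phi_{33} = 0.0929.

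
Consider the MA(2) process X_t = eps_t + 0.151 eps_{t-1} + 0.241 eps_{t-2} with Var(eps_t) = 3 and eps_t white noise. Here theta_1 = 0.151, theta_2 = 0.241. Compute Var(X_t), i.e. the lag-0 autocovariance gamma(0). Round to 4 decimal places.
\gamma(0) = 3.2426

For an MA(q) process X_t = eps_t + sum_i theta_i eps_{t-i} with
Var(eps_t) = sigma^2, the variance is
  gamma(0) = sigma^2 * (1 + sum_i theta_i^2).
  sum_i theta_i^2 = (0.151)^2 + (0.241)^2 = 0.022801 + 0.058081 = 0.080882.
  gamma(0) = 3 * (1 + 0.080882) = 3 * 1.080882 = 3.242646, which rounds to 3.2426.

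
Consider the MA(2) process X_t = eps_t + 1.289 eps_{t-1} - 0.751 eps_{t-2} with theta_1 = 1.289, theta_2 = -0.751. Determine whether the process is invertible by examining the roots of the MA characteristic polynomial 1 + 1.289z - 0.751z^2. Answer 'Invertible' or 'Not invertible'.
\text{Not invertible}

The MA(q) characteristic polynomial is P(z) = 1 + 1.289z - 0.751z^2.
Invertibility requires all roots to lie outside the unit circle, i.e. |z| > 1 for every root.
Set 1 + (1.289) z + (-0.751) z^2 = 0, i.e. a z^2 + b z + c = 0 with a = -0.751, b = 1.289, c = 1.
Discriminant D = b^2 - 4ac = (1.289)^2 - 4*(-0.751)*1 = 1.661521 - (-3.004) = 4.665521.
D >= 0, so the roots are real: z = (-b +/- sqrt(D)) / (2a) = (-1.289 +/- 2.159982) / (-1.502).
  z_1 = (-1.289 + 2.159982) / (-1.502) = -0.5799,   |z_1| = 0.5799.
  z_2 = (-1.289 - 2.159982) / (-1.502) = 2.2963,   |z_2| = 2.2963.
Moduli of all roots: 0.5799, 2.2963.
All moduli strictly greater than 1? No.
Verdict: Not invertible.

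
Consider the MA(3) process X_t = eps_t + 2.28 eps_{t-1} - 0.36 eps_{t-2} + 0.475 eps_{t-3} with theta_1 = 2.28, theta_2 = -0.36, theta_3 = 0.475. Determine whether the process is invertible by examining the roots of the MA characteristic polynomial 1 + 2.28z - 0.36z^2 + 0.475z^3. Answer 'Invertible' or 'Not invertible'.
\text{Not invertible}

The MA(q) characteristic polynomial is P(z) = 1 + 2.28z - 0.36z^2 + 0.475z^3.
Invertibility requires all roots to lie outside the unit circle, i.e. |z| > 1 for every root.
Degree 3: look for a simple real root z0 first, then factor out (1 - z/z0) and solve the remaining quadratic.
Testing z0 = -0.4: P(-0.4) = 1 + (2.28)(-0.4) + (-0.36)(-0.4)^2 + (0.475)(-0.4)^3
  = 1 + (-0.912) + (-0.0576) + (-0.0304) = 0.  So z_0 = -0.4 is a root, |z_0| = 0.4.
Divide out the factor (1 + 2.5 z) = (1 - z/z0) (since 1/z0 = -2.5):
  P(z) = (1 + 2.5 z)(1 + (-0.22) z + (0.19) z^2)
  [check: z-coef -0.22 - (-2.5) = 2.28; z^2-coef 0.19 - (-2.5)(-0.22) = -0.36; z^3-coef -(-2.5)(0.19) = 0.475.]
Remaining roots from the quadratic factor 1 + (-0.22) z + (0.19) z^2:
  Set 1 + (-0.22) z + (0.19) z^2 = 0, i.e. a z^2 + b z + c = 0 with a = 0.19, b = -0.22, c = 1.
  Discriminant D = b^2 - 4ac = (-0.22)^2 - 4*(0.19)*1 = 0.0484 - (0.76) = -0.7116.
  D < 0, so the roots are the complex-conjugate pair z = (-b +/- i sqrt(-D)) / (2a) = 0.5789 +/- 2.2199i.
  For a conjugate pair |z|^2 = z * conj(z) = (product of roots) = c/a = 1/(0.19) = 5.263158, so |z| = sqrt(5.263158) = 2.2942 for both roots.
Moduli of all roots: 0.4000, 2.2942, 2.2942.
All moduli strictly greater than 1? No.
Verdict: Not invertible.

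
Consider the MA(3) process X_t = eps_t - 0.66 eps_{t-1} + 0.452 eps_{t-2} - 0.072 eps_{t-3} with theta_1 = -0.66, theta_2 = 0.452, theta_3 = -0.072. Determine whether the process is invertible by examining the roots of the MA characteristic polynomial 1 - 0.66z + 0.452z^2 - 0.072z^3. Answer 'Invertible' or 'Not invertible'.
\text{Invertible}

The MA(q) characteristic polynomial is P(z) = 1 - 0.66z + 0.452z^2 - 0.072z^3.
Invertibility requires all roots to lie outside the unit circle, i.e. |z| > 1 for every root.
Degree 3: look for a simple real root z0 first, then factor out (1 - z/z0) and solve the remaining quadratic.
Testing z0 = 5: P(5) = 1 + (-0.66)(5) + (0.452)(5)^2 + (-0.072)(5)^3
  = 1 + (-3.3) + (11.3) + (-9) = 0.  So z_0 = 5 is a root, |z_0| = 5.
Divide out the factor (1 - 0.2 z) = (1 - z/z0) (since 1/z0 = 0.2):
  P(z) = (1 - 0.2 z)(1 + (-0.46) z + (0.36) z^2)
  [check: z-coef -0.46 - (0.2) = -0.66; z^2-coef 0.36 - (0.2)(-0.46) = 0.452; z^3-coef -(0.2)(0.36) = -0.072.]
Remaining roots from the quadratic factor 1 + (-0.46) z + (0.36) z^2:
  Set 1 + (-0.46) z + (0.36) z^2 = 0, i.e. a z^2 + b z + c = 0 with a = 0.36, b = -0.46, c = 1.
  Discriminant D = b^2 - 4ac = (-0.46)^2 - 4*(0.36)*1 = 0.2116 - (1.44) = -1.2284.
  D < 0, so the roots are the complex-conjugate pair z = (-b +/- i sqrt(-D)) / (2a) = 0.6389 +/- 1.5394i.
  For a conjugate pair |z|^2 = z * conj(z) = (product of roots) = c/a = 1/(0.36) = 2.777778, so |z| = sqrt(2.777778) = 1.6667 for both roots.
Moduli of all roots: 5.0000, 1.6667, 1.6667.
All moduli strictly greater than 1? Yes.
Verdict: Invertible.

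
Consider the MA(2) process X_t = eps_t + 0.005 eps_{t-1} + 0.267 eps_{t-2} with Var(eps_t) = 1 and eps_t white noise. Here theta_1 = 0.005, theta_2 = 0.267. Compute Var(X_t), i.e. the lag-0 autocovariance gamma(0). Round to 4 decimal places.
\gamma(0) = 1.0713

For an MA(q) process X_t = eps_t + sum_i theta_i eps_{t-i} with
Var(eps_t) = sigma^2, the variance is
  gamma(0) = sigma^2 * (1 + sum_i theta_i^2).
  sum_i theta_i^2 = (0.005)^2 + (0.267)^2 = 0.000025 + 0.071289 = 0.071314.
  gamma(0) = 1 * (1 + 0.071314) = 1 * 1.071314 = 1.071314, which rounds to 1.0713.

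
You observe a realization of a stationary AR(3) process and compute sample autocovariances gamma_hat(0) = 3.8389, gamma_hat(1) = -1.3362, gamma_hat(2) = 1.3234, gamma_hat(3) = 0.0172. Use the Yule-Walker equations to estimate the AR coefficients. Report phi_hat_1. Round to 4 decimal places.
\hat\phi_{1} = -0.3160

The Yule-Walker equations for an AR(p) process read, in matrix form,
  Gamma_p phi = r_p,   with   (Gamma_p)_{ij} = gamma(|i - j|),
                       (r_p)_i = gamma(i),   i,j = 1..p.
Substitute the sample gammas (Toeplitz matrix and right-hand side of size 3):
  Gamma_p = [[3.8389, -1.3362, 1.3234], [-1.3362, 3.8389, -1.3362], [1.3234, -1.3362, 3.8389]]
  r_p     = [-1.3362, 1.3234, 0.0172]
Written out (R1..R3):
  (R1) 3.8389 phi_1 - 1.3362 phi_2 + 1.3234 phi_3 = -1.3362
  (R2) -1.3362 phi_1 + 3.8389 phi_2 - 1.3362 phi_3 = 1.3234
  (R3) 1.3234 phi_1 - 1.3362 phi_2 + 3.8389 phi_3 = 0.0172
Gaussian elimination:
  R2 <- R2 - (-1.3362/3.8389) R1 = R2 - (-0.348068) R1:  3.373811 phi_2 - 0.875566 phi_3 = 0.858311
  R3 <- R3 - (1.3234/3.8389) R1 = R3 - (0.344734) R1:  -0.875566 phi_2 + 3.382679 phi_3 = 0.477834
  R3 <- R3 - (-0.875566/3.373811) R2 = R3 - (-0.259518) R2:  3.155453 phi_3 = 0.700581
Back-substitution:
  phi_hat_3 = 0.700581 / 3.155453 = 0.222022
  phi_hat_2 = (0.858311 - (-0.875566)(0.222022)) / 3.373811 = 0.312023
  phi_hat_1 = (-1.3362 - (-1.3362)(0.312023) - (1.3234)(0.222022)) / 3.8389 = -0.316002
So phi_hat = [-0.3160, 0.3120, 0.2220].
Therefore phi_hat_1 = -0.3160.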